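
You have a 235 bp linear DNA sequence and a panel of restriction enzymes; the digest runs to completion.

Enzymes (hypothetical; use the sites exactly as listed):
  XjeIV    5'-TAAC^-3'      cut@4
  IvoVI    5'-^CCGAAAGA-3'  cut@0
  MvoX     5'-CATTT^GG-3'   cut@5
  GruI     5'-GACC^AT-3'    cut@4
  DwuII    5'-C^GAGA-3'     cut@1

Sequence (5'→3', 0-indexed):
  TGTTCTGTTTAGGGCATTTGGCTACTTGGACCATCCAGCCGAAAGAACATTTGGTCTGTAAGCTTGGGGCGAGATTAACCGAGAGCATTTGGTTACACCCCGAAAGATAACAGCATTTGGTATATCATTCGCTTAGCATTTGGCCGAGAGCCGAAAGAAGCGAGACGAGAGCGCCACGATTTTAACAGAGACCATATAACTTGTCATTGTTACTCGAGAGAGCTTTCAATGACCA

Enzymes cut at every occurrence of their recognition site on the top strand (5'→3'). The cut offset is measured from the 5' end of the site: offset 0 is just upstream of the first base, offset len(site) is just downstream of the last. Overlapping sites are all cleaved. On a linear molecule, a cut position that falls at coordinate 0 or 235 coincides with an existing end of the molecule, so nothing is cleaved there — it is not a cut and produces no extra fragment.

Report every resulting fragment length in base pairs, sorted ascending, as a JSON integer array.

Site scan:
  XjeIV TAAC/4: at [75, 107, 182, 196] ⇒ [79, 111, 186, 200]
  IvoVI CCGAAAGA/0: at [38, 99, 150] ⇒ [38, 99, 150]
  MvoX CATTTGG/5: at [14, 47, 85, 113, 136] ⇒ [19, 52, 90, 118, 141]
  GruI GACCAT/4: at [28, 189] ⇒ [32, 193]
  DwuII CGAGA/1: at [69, 79, 144, 160, 165, 214] ⇒ [70, 80, 145, 161, 166, 215]

All cut coordinates (distinct, sorted): [19, 32, 38, 52, 70, 79, 80, 90, 99, 111, 118, 141, 145, 150, 161, 166, 186, 193, 200, 215]

Fragments:
  [0,19): 19 bp
  [19,32): 13 bp
  [32,38): 6 bp
  [38,52): 14 bp
  [52,70): 18 bp
  [70,79): 9 bp
  [79,80): 1 bp
  [80,90): 10 bp
  [90,99): 9 bp
  [99,111): 12 bp
  [111,118): 7 bp
  [118,141): 23 bp
  [141,145): 4 bp
  [145,150): 5 bp
  [150,161): 11 bp
  [161,166): 5 bp
  [166,186): 20 bp
  [186,193): 7 bp
  [193,200): 7 bp
  [200,215): 15 bp
  [215,235): 20 bp

[1,4,5,5,6,7,7,7,9,9,10,11,12,13,14,15,18,19,20,20,23]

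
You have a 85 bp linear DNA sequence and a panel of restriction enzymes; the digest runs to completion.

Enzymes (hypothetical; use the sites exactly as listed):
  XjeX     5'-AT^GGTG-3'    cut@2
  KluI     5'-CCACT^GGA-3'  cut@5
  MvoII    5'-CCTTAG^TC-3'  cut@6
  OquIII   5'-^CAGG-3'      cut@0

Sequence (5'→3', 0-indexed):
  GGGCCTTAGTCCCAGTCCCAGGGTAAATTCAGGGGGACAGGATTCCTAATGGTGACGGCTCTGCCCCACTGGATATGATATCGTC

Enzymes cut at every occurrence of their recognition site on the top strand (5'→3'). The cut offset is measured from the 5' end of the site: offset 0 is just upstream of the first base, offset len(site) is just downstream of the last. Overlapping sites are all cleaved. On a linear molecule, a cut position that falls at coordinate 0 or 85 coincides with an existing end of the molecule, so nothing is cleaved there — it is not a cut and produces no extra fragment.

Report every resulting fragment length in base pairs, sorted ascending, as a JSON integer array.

Per-enzyme occurrences:
  XjeX ATGGTG/2: at [48] ⇒ [50]
  KluI CCACTGGA/5: at [65] ⇒ [70]
  MvoII CCTTAGTC/6: at [3] ⇒ [9]
  OquIII CAGG/0: at [18, 29, 37] ⇒ [18, 29, 37]

Pooled cuts: [9, 18, 29, 37, 50, 70]

Fragment lengths:
  [0,9): 9 bp
  [9,18): 9 bp
  [18,29): 11 bp
  [29,37): 8 bp
  [37,50): 13 bp
  [50,70): 20 bp
  [70,85): 15 bp

[8,9,9,11,13,15,20]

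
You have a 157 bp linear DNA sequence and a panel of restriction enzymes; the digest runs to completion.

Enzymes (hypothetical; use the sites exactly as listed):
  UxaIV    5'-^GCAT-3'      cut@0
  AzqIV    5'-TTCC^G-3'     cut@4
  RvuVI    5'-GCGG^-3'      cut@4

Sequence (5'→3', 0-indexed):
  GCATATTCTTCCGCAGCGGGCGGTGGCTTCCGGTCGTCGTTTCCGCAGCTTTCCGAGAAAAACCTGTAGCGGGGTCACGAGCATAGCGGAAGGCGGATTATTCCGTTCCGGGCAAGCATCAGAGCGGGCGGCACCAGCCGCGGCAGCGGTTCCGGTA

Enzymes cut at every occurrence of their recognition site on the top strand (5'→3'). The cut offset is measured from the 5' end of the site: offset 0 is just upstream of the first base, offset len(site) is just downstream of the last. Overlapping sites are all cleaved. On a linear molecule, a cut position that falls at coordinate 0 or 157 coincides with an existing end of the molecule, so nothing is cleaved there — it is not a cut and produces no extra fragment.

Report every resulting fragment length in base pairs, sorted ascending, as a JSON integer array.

Scan for sites:
  UxaIV (GCAT, off=0): starts [0, 80, 115] → cuts [80, 115] (position 0 is a terminus of the linear molecule — no cut)
  AzqIV (TTCCG, off=4): starts [8, 27, 40, 50, 100, 105, 149] → cuts [12, 31, 44, 54, 104, 109, 153]
  RvuVI (GCGG, off=4): starts [15, 19, 68, 85, 92, 123, 127, 139, 145] → cuts [19, 23, 72, 89, 96, 127, 131, 143, 149]

All cut coordinates (distinct, sorted): [12, 19, 23, 31, 44, 54, 72, 80, 89, 96, 104, 109, 115, 127, 131, 143, 149, 153]

Fragment lengths:
  [0,12): 12 bp
  [12,19): 7 bp
  [19,23): 4 bp
  [23,31): 8 bp
  [31,44): 13 bp
  [44,54): 10 bp
  [54,72): 18 bp
  [72,80): 8 bp
  [80,89): 9 bp
  [89,96): 7 bp
  [96,104): 8 bp
  [104,109): 5 bp
  [109,115): 6 bp
  [115,127): 12 bp
  [127,131): 4 bp
  [131,143): 12 bp
  [143,149): 6 bp
  [149,153): 4 bp
  [153,157): 4 bp

[4,4,4,4,5,6,6,7,7,8,8,8,9,10,12,12,12,13,18]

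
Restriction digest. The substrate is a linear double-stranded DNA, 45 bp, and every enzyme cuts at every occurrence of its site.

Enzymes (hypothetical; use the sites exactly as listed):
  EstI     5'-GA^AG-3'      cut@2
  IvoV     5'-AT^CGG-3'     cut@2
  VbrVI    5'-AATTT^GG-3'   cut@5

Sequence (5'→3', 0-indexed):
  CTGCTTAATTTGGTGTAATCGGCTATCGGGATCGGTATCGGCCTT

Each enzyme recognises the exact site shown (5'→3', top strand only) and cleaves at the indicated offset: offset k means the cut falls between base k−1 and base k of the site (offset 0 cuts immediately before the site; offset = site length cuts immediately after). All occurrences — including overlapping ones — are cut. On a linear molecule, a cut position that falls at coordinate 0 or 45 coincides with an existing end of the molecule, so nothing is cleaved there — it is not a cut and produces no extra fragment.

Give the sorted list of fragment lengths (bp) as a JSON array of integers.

Per-enzyme occurrences:
  EstI (GAAG, off=2): no sites
  IvoV ATCGG/2: at [17, 24, 30, 36] ⇒ [19, 26, 32, 38]
  VbrVI AATTTGG/5: at [6] ⇒ [11]

Pooled cuts: [11, 19, 26, 32, 38]

Fragments:
  [0,11): 11 bp
  [11,19): 8 bp
  [19,26): 7 bp
  [26,32): 6 bp
  [32,38): 6 bp
  [38,45): 7 bp

[6,6,7,7,8,11]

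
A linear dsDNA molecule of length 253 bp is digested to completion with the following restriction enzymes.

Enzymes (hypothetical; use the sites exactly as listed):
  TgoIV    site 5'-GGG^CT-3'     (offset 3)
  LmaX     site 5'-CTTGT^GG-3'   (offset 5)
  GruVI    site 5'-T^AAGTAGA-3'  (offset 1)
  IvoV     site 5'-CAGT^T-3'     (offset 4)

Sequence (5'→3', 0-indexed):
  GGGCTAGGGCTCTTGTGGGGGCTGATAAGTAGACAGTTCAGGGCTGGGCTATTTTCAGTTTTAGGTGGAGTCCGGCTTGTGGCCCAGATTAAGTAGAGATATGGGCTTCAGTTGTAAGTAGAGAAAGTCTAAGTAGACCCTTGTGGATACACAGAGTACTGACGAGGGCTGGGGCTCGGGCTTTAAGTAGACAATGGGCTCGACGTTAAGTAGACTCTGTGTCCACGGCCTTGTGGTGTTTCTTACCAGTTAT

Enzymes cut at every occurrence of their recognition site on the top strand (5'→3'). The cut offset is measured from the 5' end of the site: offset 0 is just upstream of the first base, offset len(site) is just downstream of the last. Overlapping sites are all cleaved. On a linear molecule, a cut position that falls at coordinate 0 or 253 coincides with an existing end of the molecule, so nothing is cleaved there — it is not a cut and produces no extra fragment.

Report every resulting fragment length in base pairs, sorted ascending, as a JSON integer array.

[3,3,3,4,5,5,5,6,6,6,6,7,7,9,10,11,11,14,14,15,15,16,21,24,27]

Site scan:
  TgoIV GGGCT/3: at [0, 6, 18, 40, 45, 102, 165, 171, 177, 195] ⇒ [3, 9, 21, 43, 48, 105, 168, 174, 180, 198]
  LmaX CTTGTGG/5: at [11, 75, 139, 229] ⇒ [16, 80, 144, 234]
  GruVI TAAGTAGA/1: at [25, 89, 114, 129, 183, 206] ⇒ [26, 90, 115, 130, 184, 207]
  IvoV CAGTT/4: at [33, 55, 108, 246] ⇒ [37, 59, 112, 250]

All cut coordinates (distinct, sorted): [3, 9, 16, 21, 26, 37, 43, 48, 59, 80, 90, 105, 112, 115, 130, 144, 168, 174, 180, 184, 198, 207, 234, 250]

Fragment lengths:
  [0,3): 3 bp
  [3,9): 6 bp
  [9,16): 7 bp
  [16,21): 5 bp
  [21,26): 5 bp
  [26,37): 11 bp
  [37,43): 6 bp
  [43,48): 5 bp
  [48,59): 11 bp
  [59,80): 21 bp
  [80,90): 10 bp
  [90,105): 15 bp
  [105,112): 7 bp
  [112,115): 3 bp
  [115,130): 15 bp
  [130,144): 14 bp
  [144,168): 24 bp
  [168,174): 6 bp
  [174,180): 6 bp
  [180,184): 4 bp
  [184,198): 14 bp
  [198,207): 9 bp
  [207,234): 27 bp
  [234,250): 16 bp
  [250,253): 3 bp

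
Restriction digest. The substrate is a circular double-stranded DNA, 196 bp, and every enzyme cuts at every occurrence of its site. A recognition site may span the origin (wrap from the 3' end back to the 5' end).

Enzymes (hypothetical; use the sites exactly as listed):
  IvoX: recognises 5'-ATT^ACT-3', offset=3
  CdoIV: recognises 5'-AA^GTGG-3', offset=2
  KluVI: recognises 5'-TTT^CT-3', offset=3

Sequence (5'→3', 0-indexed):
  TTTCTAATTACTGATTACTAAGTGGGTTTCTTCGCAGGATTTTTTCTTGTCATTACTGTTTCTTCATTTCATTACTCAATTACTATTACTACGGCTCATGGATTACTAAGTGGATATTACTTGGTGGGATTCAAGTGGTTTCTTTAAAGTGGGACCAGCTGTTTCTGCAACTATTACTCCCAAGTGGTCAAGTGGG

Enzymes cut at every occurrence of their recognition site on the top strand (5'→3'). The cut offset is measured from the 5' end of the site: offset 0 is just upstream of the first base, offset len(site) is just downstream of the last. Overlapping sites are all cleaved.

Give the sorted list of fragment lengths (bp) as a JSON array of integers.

[5,5,6,6,7,7,7,7,8,8,8,8,8,9,9,11,12,16,16,16,17]

Per-enzyme occurrences:
  IvoX ATTACT/3: at [6, 13, 51, 70, 78, 84, 101, 115, 172] ⇒ [9, 16, 54, 73, 81, 87, 104, 118, 175]
  CdoIV AAGTGG/2: at [19, 107, 132, 146, 181, 189] ⇒ [21, 109, 134, 148, 183, 191]
  KluVI TTTCT/3: at [0, 26, 42, 58, 138, 161] ⇒ [3, 29, 45, 61, 141, 164]

Pooled cuts: [3, 9, 16, 21, 29, 45, 54, 61, 73, 81, 87, 104, 109, 118, 134, 141, 148, 164, 175, 183, 191]

Fragments:
  3→9: 6 bp
  9→16: 7 bp
  16→21: 5 bp
  21→29: 8 bp
  29→45: 16 bp
  45→54: 9 bp
  54→61: 7 bp
  61→73: 12 bp
  73→81: 8 bp
  81→87: 6 bp
  87→104: 17 bp
  104→109: 5 bp
  109→118: 9 bp
  118→134: 16 bp
  134→141: 7 bp
  141→148: 7 bp
  148→164: 16 bp
  164→175: 11 bp
  175→183: 8 bp
  183→191: 8 bp
  191→3 (wrap): 196-191+3 = 8 bp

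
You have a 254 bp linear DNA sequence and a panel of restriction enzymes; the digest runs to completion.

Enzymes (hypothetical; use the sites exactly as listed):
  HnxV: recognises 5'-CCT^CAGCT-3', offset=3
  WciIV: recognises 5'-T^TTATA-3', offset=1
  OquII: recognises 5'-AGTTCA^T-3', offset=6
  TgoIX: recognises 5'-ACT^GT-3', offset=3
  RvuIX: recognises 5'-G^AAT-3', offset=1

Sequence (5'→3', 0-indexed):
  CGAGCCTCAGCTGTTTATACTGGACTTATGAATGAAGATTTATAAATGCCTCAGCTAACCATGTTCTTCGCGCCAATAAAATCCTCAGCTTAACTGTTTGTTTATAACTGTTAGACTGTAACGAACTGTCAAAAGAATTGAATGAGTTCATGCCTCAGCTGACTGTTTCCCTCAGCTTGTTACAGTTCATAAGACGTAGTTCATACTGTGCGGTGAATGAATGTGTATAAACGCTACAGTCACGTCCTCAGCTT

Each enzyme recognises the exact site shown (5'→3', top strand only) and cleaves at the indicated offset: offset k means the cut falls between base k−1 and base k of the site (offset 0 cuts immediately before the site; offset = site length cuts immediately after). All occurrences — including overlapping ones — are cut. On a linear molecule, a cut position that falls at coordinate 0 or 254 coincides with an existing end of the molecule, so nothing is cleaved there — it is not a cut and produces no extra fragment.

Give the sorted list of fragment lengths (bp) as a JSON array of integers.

[4,4,5,5,6,6,7,7,8,8,8,8,8,9,9,10,10,10,12,14,16,17,29,34]

Scan for sites:
  HnxV CCTCAGCT/3: at [4, 48, 82, 152, 169, 245] ⇒ [7, 51, 85, 155, 172, 248]
  WciIV TTTATA/1: at [13, 38, 100] ⇒ [14, 39, 101]
  OquII AGTTCAT/6: at [144, 183, 197] ⇒ [150, 189, 203]
  TgoIX ACTGT/3: at [92, 106, 114, 124, 161, 204] ⇒ [95, 109, 117, 127, 164, 207]
  RvuIX GAAT/1: at [29, 134, 139, 214, 218] ⇒ [30, 135, 140, 215, 219]

All cut coordinates (distinct, sorted): [7, 14, 30, 39, 51, 85, 95, 101, 109, 117, 127, 135, 140, 150, 155, 164, 172, 189, 203, 207, 215, 219, 248]

Fragments:
  [0,7): 7 bp
  [7,14): 7 bp
  [14,30): 16 bp
  [30,39): 9 bp
  [39,51): 12 bp
  [51,85): 34 bp
  [85,95): 10 bp
  [95,101): 6 bp
  [101,109): 8 bp
  [109,117): 8 bp
  [117,127): 10 bp
  [127,135): 8 bp
  [135,140): 5 bp
  [140,150): 10 bp
  [150,155): 5 bp
  [155,164): 9 bp
  [164,172): 8 bp
  [172,189): 17 bp
  [189,203): 14 bp
  [203,207): 4 bp
  [207,215): 8 bp
  [215,219): 4 bp
  [219,248): 29 bp
  [248,254): 6 bp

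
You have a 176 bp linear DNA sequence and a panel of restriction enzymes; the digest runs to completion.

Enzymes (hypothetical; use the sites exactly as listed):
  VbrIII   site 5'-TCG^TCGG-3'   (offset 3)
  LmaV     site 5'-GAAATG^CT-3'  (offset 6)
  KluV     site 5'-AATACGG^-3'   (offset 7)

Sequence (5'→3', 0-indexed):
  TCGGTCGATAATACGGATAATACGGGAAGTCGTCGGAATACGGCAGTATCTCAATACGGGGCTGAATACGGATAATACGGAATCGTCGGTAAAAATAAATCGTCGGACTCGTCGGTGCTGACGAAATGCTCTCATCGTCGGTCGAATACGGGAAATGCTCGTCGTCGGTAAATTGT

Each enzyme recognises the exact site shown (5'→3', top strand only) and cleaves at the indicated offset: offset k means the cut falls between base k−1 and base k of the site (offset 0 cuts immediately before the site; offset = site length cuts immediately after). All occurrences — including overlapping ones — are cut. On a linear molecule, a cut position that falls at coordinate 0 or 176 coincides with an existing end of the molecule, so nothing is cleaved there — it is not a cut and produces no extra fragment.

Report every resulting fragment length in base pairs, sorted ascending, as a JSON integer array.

Per-enzyme occurrences:
  VbrIII (TCGTCGG, off=3): starts [29, 82, 99, 108, 134, 161] → cuts [32, 85, 102, 111, 137, 164]
  LmaV (GAAATGCT, off=6): starts [122, 151] → cuts [128, 157]
  KluV (AATACGG, off=7): starts [9, 18, 36, 52, 64, 73, 144] → cuts [16, 25, 43, 59, 71, 80, 151]

All cut coordinates (distinct, sorted): [16, 25, 32, 43, 59, 71, 80, 85, 102, 111, 128, 137, 151, 157, 164]

Fragment lengths:
  [0,16): 16 bp
  [16,25): 9 bp
  [25,32): 7 bp
  [32,43): 11 bp
  [43,59): 16 bp
  [59,71): 12 bp
  [71,80): 9 bp
  [80,85): 5 bp
  [85,102): 17 bp
  [102,111): 9 bp
  [111,128): 17 bp
  [128,137): 9 bp
  [137,151): 14 bp
  [151,157): 6 bp
  [157,164): 7 bp
  [164,176): 12 bp

[5,6,7,7,9,9,9,9,11,12,12,14,16,16,17,17]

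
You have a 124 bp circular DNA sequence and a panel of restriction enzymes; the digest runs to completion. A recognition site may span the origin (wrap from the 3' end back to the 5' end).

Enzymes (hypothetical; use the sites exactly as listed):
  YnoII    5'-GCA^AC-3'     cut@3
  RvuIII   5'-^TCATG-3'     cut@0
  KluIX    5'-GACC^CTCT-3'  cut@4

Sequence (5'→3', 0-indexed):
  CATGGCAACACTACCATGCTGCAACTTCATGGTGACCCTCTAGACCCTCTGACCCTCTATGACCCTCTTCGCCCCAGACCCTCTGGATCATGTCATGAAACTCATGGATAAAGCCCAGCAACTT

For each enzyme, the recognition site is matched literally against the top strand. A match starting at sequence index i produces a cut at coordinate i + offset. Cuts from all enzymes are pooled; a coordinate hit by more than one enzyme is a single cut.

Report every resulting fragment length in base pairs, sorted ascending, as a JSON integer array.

Site scan:
  YnoII GCAAC/3: at [4, 20, 117] ⇒ [7, 23, 120]
  RvuIII TCATG/0: at [26, 87, 92, 101, 123] ⇒ [26, 87, 92, 101, 123]
  KluIX GACCCTCT/4: at [33, 42, 50, 60, 76] ⇒ [37, 46, 54, 64, 80]

Pooled cuts: [7, 23, 26, 37, 46, 54, 64, 80, 87, 92, 101, 120, 123]

Fragments:
  7→23: 16 bp
  23→26: 3 bp
  26→37: 11 bp
  37→46: 9 bp
  46→54: 8 bp
  54→64: 10 bp
  64→80: 16 bp
  80→87: 7 bp
  87→92: 5 bp
  92→101: 9 bp
  101→120: 19 bp
  120→123: 3 bp
  123→7 (wrap): 124-123+7 = 8 bp

[3,3,5,7,8,8,9,9,10,11,16,16,19]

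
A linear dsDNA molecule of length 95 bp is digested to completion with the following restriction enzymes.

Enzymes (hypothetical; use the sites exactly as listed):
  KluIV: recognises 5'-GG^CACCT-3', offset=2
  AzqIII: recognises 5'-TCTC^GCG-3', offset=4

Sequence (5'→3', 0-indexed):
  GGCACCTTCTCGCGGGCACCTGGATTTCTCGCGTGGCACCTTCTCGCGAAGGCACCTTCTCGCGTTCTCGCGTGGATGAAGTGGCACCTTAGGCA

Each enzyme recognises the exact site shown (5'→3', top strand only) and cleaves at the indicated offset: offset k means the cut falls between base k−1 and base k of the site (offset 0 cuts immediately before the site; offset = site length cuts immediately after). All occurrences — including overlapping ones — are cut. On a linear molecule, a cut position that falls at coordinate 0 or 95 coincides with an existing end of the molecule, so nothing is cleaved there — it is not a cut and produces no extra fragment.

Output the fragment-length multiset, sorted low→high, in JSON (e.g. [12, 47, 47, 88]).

Site scan:
  KluIV (GGCACCT, off=2): starts [0, 14, 34, 50, 82] → cuts [2, 16, 36, 52, 84]
  AzqIII (TCTCGCG, off=4): starts [7, 26, 41, 57, 65] → cuts [11, 30, 45, 61, 69]

Pooled cuts: [2, 11, 16, 30, 36, 45, 52, 61, 69, 84]

Fragment lengths:
  [0,2): 2 bp
  [2,11): 9 bp
  [11,16): 5 bp
  [16,30): 14 bp
  [30,36): 6 bp
  [36,45): 9 bp
  [45,52): 7 bp
  [52,61): 9 bp
  [61,69): 8 bp
  [69,84): 15 bp
  [84,95): 11 bp

[2,5,6,7,8,9,9,9,11,14,15]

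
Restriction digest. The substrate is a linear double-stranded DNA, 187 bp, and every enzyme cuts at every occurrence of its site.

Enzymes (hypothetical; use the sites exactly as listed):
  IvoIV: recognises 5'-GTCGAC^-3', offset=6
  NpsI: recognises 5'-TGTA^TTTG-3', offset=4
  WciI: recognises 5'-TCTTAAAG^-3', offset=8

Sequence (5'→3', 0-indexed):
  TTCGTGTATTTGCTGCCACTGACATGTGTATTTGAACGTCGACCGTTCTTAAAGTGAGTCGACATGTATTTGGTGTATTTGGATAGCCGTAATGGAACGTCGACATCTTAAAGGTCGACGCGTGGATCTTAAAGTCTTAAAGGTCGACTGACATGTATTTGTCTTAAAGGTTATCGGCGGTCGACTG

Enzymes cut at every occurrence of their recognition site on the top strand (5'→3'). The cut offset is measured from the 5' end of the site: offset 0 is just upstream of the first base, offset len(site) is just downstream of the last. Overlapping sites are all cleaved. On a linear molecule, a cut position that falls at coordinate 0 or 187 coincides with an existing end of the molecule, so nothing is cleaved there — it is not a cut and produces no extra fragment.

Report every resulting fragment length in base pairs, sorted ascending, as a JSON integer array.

[2,5,6,6,8,8,9,9,9,9,11,12,13,15,16,22,27]

Scan for sites:
  IvoIV (GTCGAC, off=6): starts [37, 57, 98, 113, 142, 179] → cuts [43, 63, 104, 119, 148, 185]
  NpsI (TGTATTTG, off=4): starts [4, 26, 64, 73, 153] → cuts [8, 30, 68, 77, 157]
  WciI (TCTTAAAG, off=8): starts [46, 105, 126, 134, 161] → cuts [54, 113, 134, 142, 169]

Pooled cuts: [8, 30, 43, 54, 63, 68, 77, 104, 113, 119, 134, 142, 148, 157, 169, 185]

Fragment lengths:
  [0,8): 8 bp
  [8,30): 22 bp
  [30,43): 13 bp
  [43,54): 11 bp
  [54,63): 9 bp
  [63,68): 5 bp
  [68,77): 9 bp
  [77,104): 27 bp
  [104,113): 9 bp
  [113,119): 6 bp
  [119,134): 15 bp
  [134,142): 8 bp
  [142,148): 6 bp
  [148,157): 9 bp
  [157,169): 12 bp
  [169,185): 16 bp
  [185,187): 2 bp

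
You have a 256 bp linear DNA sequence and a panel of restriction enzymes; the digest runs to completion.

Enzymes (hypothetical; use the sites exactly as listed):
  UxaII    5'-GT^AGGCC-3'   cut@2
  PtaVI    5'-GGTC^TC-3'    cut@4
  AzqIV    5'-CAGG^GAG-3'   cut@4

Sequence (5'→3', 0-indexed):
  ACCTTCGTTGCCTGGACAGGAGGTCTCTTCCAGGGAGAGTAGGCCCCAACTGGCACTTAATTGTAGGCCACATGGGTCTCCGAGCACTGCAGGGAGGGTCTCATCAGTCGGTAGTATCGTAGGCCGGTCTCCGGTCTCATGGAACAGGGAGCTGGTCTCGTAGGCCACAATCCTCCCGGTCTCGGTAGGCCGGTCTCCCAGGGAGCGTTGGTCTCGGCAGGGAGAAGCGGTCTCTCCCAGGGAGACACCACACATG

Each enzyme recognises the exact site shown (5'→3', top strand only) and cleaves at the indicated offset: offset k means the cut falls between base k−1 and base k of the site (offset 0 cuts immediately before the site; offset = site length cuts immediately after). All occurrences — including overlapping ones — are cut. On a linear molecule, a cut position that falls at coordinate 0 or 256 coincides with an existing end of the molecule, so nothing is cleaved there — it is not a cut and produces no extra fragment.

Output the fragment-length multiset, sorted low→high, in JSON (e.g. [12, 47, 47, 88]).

[4,5,6,7,7,7,8,9,9,9,9,9,11,11,12,14,15,15,20,20,24,25]

Site scan:
  UxaII GTAGGCC/2: at [38, 62, 118, 159, 184] ⇒ [40, 64, 120, 161, 186]
  PtaVI GGTCTC/4: at [21, 74, 96, 125, 132, 153, 177, 191, 209, 228] ⇒ [25, 78, 100, 129, 136, 157, 181, 195, 213, 232]
  AzqIV CAGGGAG/4: at [30, 89, 144, 198, 217, 237] ⇒ [34, 93, 148, 202, 221, 241]

Pooled cuts: [25, 34, 40, 64, 78, 93, 100, 120, 129, 136, 148, 157, 161, 181, 186, 195, 202, 213, 221, 232, 241]

Fragments:
  [0,25): 25 bp
  [25,34): 9 bp
  [34,40): 6 bp
  [40,64): 24 bp
  [64,78): 14 bp
  [78,93): 15 bp
  [93,100): 7 bp
  [100,120): 20 bp
  [120,129): 9 bp
  [129,136): 7 bp
  [136,148): 12 bp
  [148,157): 9 bp
  [157,161): 4 bp
  [161,181): 20 bp
  [181,186): 5 bp
  [186,195): 9 bp
  [195,202): 7 bp
  [202,213): 11 bp
  [213,221): 8 bp
  [221,232): 11 bp
  [232,241): 9 bp
  [241,256): 15 bp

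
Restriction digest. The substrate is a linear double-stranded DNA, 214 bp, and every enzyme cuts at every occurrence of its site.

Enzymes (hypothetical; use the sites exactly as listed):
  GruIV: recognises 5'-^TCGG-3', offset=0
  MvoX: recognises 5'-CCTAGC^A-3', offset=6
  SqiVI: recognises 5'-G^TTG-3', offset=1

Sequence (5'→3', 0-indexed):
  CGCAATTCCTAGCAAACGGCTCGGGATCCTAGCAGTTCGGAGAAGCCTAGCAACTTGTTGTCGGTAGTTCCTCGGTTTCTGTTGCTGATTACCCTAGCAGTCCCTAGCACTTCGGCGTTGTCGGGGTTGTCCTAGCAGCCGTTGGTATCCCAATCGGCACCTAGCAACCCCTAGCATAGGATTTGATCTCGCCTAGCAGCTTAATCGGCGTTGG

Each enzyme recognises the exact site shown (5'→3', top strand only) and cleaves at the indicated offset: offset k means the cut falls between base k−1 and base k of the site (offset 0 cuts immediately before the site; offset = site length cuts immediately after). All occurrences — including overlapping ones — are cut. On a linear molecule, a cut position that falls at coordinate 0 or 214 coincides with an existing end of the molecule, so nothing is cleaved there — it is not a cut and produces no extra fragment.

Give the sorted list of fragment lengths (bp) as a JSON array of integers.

Site scan:
  GruIV TCGG/0: at [20, 36, 60, 71, 111, 120, 153, 204] ⇒ [20, 36, 60, 71, 111, 120, 153, 204]
  MvoX CCTAGCA/6: at [7, 27, 45, 92, 102, 130, 159, 169, 191] ⇒ [13, 33, 51, 98, 108, 136, 165, 175, 197]
  SqiVI GTTG/1: at [56, 80, 116, 125, 140, 209] ⇒ [57, 81, 117, 126, 141, 210]

All cut coordinates (distinct, sorted): [13, 20, 33, 36, 51, 57, 60, 71, 81, 98, 108, 111, 117, 120, 126, 136, 141, 153, 165, 175, 197, 204, 210]

Fragment lengths:
  [0,13): 13 bp
  [13,20): 7 bp
  [20,33): 13 bp
  [33,36): 3 bp
  [36,51): 15 bp
  [51,57): 6 bp
  [57,60): 3 bp
  [60,71): 11 bp
  [71,81): 10 bp
  [81,98): 17 bp
  [98,108): 10 bp
  [108,111): 3 bp
  [111,117): 6 bp
  [117,120): 3 bp
  [120,126): 6 bp
  [126,136): 10 bp
  [136,141): 5 bp
  [141,153): 12 bp
  [153,165): 12 bp
  [165,175): 10 bp
  [175,197): 22 bp
  [197,204): 7 bp
  [204,210): 6 bp
  [210,214): 4 bp

[3,3,3,3,4,5,6,6,6,6,7,7,10,10,10,10,11,12,12,13,13,15,17,22]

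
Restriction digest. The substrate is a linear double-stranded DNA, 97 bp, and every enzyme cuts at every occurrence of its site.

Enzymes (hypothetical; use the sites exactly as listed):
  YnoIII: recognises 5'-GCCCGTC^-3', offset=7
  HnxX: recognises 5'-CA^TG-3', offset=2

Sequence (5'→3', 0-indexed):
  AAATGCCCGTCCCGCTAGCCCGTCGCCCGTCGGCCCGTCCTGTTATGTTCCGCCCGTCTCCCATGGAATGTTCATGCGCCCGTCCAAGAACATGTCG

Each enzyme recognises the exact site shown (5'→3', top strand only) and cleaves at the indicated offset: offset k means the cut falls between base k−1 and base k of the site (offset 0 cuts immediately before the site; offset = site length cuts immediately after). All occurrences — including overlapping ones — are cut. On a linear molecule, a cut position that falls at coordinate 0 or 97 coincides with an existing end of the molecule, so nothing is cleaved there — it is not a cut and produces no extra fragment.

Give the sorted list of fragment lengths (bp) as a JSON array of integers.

[5,5,7,8,8,10,11,11,13,19]

Site scan:
  YnoIII (GCCCGTC, off=7): starts [4, 17, 24, 32, 51, 77] → cuts [11, 24, 31, 39, 58, 84]
  HnxX (CATG, off=2): starts [61, 72, 90] → cuts [63, 74, 92]

All cut coordinates (distinct, sorted): [11, 24, 31, 39, 58, 63, 74, 84, 92]

Fragment lengths:
  [0,11): 11 bp
  [11,24): 13 bp
  [24,31): 7 bp
  [31,39): 8 bp
  [39,58): 19 bp
  [58,63): 5 bp
  [63,74): 11 bp
  [74,84): 10 bp
  [84,92): 8 bp
  [92,97): 5 bp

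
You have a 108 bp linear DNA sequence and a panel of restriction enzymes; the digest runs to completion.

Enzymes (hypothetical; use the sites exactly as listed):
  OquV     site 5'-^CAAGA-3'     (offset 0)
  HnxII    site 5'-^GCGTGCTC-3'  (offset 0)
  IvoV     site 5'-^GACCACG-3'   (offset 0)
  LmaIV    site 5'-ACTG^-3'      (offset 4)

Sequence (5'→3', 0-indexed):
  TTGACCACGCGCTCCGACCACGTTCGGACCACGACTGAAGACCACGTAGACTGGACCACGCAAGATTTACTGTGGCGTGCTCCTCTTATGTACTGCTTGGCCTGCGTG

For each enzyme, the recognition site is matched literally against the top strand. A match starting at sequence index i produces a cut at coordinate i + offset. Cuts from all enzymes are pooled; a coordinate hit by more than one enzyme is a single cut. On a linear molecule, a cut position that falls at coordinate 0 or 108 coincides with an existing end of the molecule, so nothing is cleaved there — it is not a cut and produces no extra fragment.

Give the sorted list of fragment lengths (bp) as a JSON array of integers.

Per-enzyme occurrences:
  OquV (CAAGA, off=0): starts [60] → cuts [60]
  HnxII (GCGTGCTC, off=0): starts [74] → cuts [74]
  IvoV (GACCACG, off=0): starts [2, 15, 26, 39, 53] → cuts [2, 15, 26, 39, 53]
  LmaIV (ACTG, off=4): starts [33, 49, 68, 91] → cuts [37, 53, 72, 95]

Pooled cuts: [2, 15, 26, 37, 39, 53, 60, 72, 74, 95]

Fragment lengths:
  [0,2): 2 bp
  [2,15): 13 bp
  [15,26): 11 bp
  [26,37): 11 bp
  [37,39): 2 bp
  [39,53): 14 bp
  [53,60): 7 bp
  [60,72): 12 bp
  [72,74): 2 bp
  [74,95): 21 bp
  [95,108): 13 bp

[2,2,2,7,11,11,12,13,13,14,21]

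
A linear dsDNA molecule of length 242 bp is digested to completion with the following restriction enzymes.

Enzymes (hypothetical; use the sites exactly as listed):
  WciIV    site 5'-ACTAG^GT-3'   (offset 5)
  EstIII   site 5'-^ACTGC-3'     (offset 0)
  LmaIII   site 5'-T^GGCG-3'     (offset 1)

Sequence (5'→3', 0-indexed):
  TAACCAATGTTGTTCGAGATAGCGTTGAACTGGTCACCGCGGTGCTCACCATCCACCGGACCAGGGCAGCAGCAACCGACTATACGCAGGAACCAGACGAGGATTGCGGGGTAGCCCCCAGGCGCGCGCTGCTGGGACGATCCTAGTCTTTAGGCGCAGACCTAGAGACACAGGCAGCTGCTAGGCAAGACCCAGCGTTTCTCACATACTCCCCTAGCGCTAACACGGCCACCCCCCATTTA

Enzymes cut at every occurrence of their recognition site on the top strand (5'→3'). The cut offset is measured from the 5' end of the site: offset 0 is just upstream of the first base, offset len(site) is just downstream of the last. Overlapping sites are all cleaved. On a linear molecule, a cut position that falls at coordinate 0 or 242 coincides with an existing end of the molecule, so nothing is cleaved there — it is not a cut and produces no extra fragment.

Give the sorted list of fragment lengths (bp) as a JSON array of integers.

Site scan:
  WciIV (ACTAGGT, off=5): no sites
  EstIII (ACTGC, off=0): no sites
  LmaIII (TGGCG, off=1): no sites

All cut coordinates (distinct, sorted): ∅

Fragments:
  no cuts → one linear fragment of 242 bp

[242]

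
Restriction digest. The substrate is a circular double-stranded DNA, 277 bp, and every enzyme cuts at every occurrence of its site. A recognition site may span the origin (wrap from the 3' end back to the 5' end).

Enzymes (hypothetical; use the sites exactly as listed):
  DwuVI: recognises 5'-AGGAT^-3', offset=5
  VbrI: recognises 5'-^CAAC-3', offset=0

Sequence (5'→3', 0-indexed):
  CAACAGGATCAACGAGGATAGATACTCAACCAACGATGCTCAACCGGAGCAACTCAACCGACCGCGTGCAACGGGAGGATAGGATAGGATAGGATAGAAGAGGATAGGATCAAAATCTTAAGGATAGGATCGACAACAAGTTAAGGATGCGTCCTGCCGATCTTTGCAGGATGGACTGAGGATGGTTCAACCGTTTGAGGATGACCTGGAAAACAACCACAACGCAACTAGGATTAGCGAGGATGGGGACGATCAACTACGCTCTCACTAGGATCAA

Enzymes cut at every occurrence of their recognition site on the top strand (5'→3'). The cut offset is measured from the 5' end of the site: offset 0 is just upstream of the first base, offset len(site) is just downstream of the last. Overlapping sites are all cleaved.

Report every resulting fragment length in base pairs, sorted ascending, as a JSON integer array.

[3,3,4,4,5,5,5,5,5,5,5,6,7,9,9,9,10,10,10,10,10,11,11,12,14,15,15,15,21,24]

Scan for sites:
  DwuVI AGGAT/5: at [4, 14, 75, 80, 85, 90, 100, 105, 120, 125, 143, 167, 178, 197, 229, 239, 269] ⇒ [9, 19, 80, 85, 90, 95, 105, 110, 125, 130, 148, 172, 183, 202, 234, 244, 274]
  VbrI CAAC/0: at [0, 9, 26, 30, 40, 49, 54, 68, 133, 187, 213, 219, 224, 253, 274] ⇒ [0, 9, 26, 30, 40, 49, 54, 68, 133, 187, 213, 219, 224, 253, 274]

Pooled cuts: [0, 9, 19, 26, 30, 40, 49, 54, 68, 80, 85, 90, 95, 105, 110, 125, 130, 133, 148, 172, 183, 187, 202, 213, 219, 224, 234, 244, 253, 274]

Fragments:
  0→9: 9 bp
  9→19: 10 bp
  19→26: 7 bp
  26→30: 4 bp
  30→40: 10 bp
  40→49: 9 bp
  49→54: 5 bp
  54→68: 14 bp
  68→80: 12 bp
  80→85: 5 bp
  85→90: 5 bp
  90→95: 5 bp
  95→105: 10 bp
  105→110: 5 bp
  110→125: 15 bp
  125→130: 5 bp
  130→133: 3 bp
  133→148: 15 bp
  148→172: 24 bp
  172→183: 11 bp
  183→187: 4 bp
  187→202: 15 bp
  202→213: 11 bp
  213→219: 6 bp
  219→224: 5 bp
  224→234: 10 bp
  234→244: 10 bp
  244→253: 9 bp
  253→274: 21 bp
  274→0 (wrap): 277-274+0 = 3 bp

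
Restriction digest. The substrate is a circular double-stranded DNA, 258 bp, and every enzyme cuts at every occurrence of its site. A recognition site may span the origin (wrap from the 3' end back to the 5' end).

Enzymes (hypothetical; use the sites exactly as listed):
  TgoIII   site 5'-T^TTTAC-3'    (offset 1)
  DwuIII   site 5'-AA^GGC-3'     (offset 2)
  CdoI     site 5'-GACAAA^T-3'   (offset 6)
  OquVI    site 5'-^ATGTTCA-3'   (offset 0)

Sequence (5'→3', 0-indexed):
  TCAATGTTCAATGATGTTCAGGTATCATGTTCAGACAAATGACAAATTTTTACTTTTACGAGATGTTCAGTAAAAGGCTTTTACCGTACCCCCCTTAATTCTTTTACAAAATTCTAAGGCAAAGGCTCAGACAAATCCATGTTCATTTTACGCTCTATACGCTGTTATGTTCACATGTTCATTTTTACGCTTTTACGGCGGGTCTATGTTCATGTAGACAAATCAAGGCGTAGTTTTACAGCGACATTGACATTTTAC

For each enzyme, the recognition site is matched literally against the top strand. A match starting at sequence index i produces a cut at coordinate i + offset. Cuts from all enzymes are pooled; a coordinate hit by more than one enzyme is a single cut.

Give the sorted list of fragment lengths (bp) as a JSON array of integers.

[2,3,4,4,6,6,7,8,8,8,8,8,8,9,10,12,13,13,13,14,15,17,19,20,23]

Scan for sites:
  TgoIII TTTTAC/1: at [47, 53, 78, 101, 145, 182, 190, 233, 252] ⇒ [48, 54, 79, 102, 146, 183, 191, 234, 253]
  DwuIII AAGGC/2: at [73, 115, 121, 224] ⇒ [75, 117, 123, 226]
  CdoI GACAAAT/6: at [33, 40, 129, 216] ⇒ [39, 46, 135, 222]
  OquVI ATGTTCA/0: at [3, 13, 26, 62, 138, 166, 174, 205] ⇒ [3, 13, 26, 62, 138, 166, 174, 205]

Pooled cuts: [3, 13, 26, 39, 46, 48, 54, 62, 75, 79, 102, 117, 123, 135, 138, 146, 166, 174, 183, 191, 205, 222, 226, 234, 253]

Fragment lengths:
  3→13: 10 bp
  13→26: 13 bp
  26→39: 13 bp
  39→46: 7 bp
  46→48: 2 bp
  48→54: 6 bp
  54→62: 8 bp
  62→75: 13 bp
  75→79: 4 bp
  79→102: 23 bp
  102→117: 15 bp
  117→123: 6 bp
  123→135: 12 bp
  135→138: 3 bp
  138→146: 8 bp
  146→166: 20 bp
  166→174: 8 bp
  174→183: 9 bp
  183→191: 8 bp
  191→205: 14 bp
  205→222: 17 bp
  222→226: 4 bp
  226→234: 8 bp
  234→253: 19 bp
  253→3 (wrap): 258-253+3 = 8 bp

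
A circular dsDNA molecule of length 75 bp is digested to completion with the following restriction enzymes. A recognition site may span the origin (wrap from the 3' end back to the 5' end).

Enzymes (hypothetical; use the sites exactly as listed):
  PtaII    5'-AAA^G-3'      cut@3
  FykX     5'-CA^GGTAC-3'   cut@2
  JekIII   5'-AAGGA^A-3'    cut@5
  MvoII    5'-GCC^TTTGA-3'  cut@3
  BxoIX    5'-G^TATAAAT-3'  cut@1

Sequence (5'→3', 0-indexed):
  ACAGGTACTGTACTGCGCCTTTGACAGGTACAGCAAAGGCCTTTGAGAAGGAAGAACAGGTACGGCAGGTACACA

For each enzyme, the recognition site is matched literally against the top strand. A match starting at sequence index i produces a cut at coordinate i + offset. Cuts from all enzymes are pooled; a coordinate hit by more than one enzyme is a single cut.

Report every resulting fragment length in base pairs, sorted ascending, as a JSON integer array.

[4,6,7,9,11,11,11,16]

Scan for sites:
  PtaII AAAG/3: at [34] ⇒ [37]
  FykX CAGGTAC/2: at [1, 24, 56, 65] ⇒ [3, 26, 58, 67]
  JekIII AAGGAA/5: at [47] ⇒ [52]
  MvoII GCCTTTGA/3: at [16, 38] ⇒ [19, 41]
  BxoIX (GTATAAAT, off=1): no sites

All cut coordinates (distinct, sorted): [3, 19, 26, 37, 41, 52, 58, 67]

Fragments:
  3→19: 16 bp
  19→26: 7 bp
  26→37: 11 bp
  37→41: 4 bp
  41→52: 11 bp
  52→58: 6 bp
  58→67: 9 bp
  67→3 (wrap): 75-67+3 = 11 bp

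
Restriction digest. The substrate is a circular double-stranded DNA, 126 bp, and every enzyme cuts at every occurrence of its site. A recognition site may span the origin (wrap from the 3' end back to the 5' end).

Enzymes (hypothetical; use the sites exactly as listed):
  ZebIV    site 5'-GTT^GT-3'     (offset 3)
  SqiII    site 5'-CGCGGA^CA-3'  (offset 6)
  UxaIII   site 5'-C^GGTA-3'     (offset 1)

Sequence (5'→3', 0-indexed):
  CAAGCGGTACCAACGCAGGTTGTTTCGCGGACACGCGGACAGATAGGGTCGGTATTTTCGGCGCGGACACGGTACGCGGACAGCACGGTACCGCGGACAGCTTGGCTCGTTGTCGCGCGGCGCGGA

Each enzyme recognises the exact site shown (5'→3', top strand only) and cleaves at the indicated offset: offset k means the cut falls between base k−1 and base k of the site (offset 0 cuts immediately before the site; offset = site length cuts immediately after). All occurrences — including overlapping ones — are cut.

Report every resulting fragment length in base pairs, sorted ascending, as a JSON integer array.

Per-enzyme occurrences:
  ZebIV GTTGT/3: at [18, 108] ⇒ [21, 111]
  SqiII CGCGGACA/6: at [25, 33, 61, 74, 91, 120] ⇒ [0, 31, 39, 67, 80, 97]
  UxaIII CGGTA/1: at [4, 49, 69, 85] ⇒ [5, 50, 70, 86]

All cut coordinates (distinct, sorted): [0, 5, 21, 31, 39, 50, 67, 70, 80, 86, 97, 111]

Fragment lengths:
  0→5: 5 bp
  5→21: 16 bp
  21→31: 10 bp
  31→39: 8 bp
  39→50: 11 bp
  50→67: 17 bp
  67→70: 3 bp
  70→80: 10 bp
  80→86: 6 bp
  86→97: 11 bp
  97→111: 14 bp
  111→0 (wrap): 126-111+0 = 15 bp

[3,5,6,8,10,10,11,11,14,15,16,17]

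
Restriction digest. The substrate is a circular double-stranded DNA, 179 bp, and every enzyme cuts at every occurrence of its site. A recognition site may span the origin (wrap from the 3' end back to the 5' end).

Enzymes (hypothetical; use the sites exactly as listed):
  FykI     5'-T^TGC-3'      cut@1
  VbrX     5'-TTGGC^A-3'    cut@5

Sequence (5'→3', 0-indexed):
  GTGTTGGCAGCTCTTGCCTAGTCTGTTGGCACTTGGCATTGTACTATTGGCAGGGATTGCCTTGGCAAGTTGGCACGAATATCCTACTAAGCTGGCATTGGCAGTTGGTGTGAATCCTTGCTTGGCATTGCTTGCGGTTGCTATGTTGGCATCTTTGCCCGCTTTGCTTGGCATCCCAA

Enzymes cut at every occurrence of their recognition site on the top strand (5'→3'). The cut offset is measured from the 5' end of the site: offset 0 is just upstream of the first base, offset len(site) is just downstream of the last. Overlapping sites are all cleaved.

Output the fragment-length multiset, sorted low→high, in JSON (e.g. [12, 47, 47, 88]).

[2,4,5,6,6,6,7,8,8,8,9,9,12,14,15,16,16,28]

Per-enzyme occurrences:
  FykI TTGC/1: at [13, 56, 117, 127, 131, 137, 154, 163] ⇒ [14, 57, 118, 128, 132, 138, 155, 164]
  VbrX TTGGCA/5: at [3, 25, 32, 46, 61, 69, 97, 121, 145, 167] ⇒ [8, 30, 37, 51, 66, 74, 102, 126, 150, 172]

Pooled cuts: [8, 14, 30, 37, 51, 57, 66, 74, 102, 118, 126, 128, 132, 138, 150, 155, 164, 172]

Fragment lengths:
  8→14: 6 bp
  14→30: 16 bp
  30→37: 7 bp
  37→51: 14 bp
  51→57: 6 bp
  57→66: 9 bp
  66→74: 8 bp
  74→102: 28 bp
  102→118: 16 bp
  118→126: 8 bp
  126→128: 2 bp
  128→132: 4 bp
  132→138: 6 bp
  138→150: 12 bp
  150→155: 5 bp
  155→164: 9 bp
  164→172: 8 bp
  172→8 (wrap): 179-172+8 = 15 bp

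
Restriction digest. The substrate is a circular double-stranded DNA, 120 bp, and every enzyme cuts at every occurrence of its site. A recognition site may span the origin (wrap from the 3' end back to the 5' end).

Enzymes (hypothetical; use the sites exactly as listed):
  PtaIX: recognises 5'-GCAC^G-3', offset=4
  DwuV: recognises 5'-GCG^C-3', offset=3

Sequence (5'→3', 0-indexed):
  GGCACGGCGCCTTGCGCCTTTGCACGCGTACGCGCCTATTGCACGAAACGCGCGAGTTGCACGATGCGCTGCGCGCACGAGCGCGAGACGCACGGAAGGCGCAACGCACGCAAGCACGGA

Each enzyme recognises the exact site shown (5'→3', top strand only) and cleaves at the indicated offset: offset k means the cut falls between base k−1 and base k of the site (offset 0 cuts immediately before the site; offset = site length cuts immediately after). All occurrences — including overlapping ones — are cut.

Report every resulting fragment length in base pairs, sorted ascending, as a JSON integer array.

[2,3,4,5,5,6,7,8,8,8,8,8,9,9,10,10,10]

Scan for sites:
  PtaIX GCACG/4: at [1, 21, 40, 58, 74, 89, 105, 113] ⇒ [5, 25, 44, 62, 78, 93, 109, 117]
  DwuV GCGC/3: at [6, 13, 31, 49, 65, 70, 72, 80, 98] ⇒ [9, 16, 34, 52, 68, 73, 75, 83, 101]

All cut coordinates (distinct, sorted): [5, 9, 16, 25, 34, 44, 52, 62, 68, 73, 75, 78, 83, 93, 101, 109, 117]

Fragments:
  5→9: 4 bp
  9→16: 7 bp
  16→25: 9 bp
  25→34: 9 bp
  34→44: 10 bp
  44→52: 8 bp
  52→62: 10 bp
  62→68: 6 bp
  68→73: 5 bp
  73→75: 2 bp
  75→78: 3 bp
  78→83: 5 bp
  83→93: 10 bp
  93→101: 8 bp
  101→109: 8 bp
  109→117: 8 bp
  117→5 (wrap): 120-117+5 = 8 bp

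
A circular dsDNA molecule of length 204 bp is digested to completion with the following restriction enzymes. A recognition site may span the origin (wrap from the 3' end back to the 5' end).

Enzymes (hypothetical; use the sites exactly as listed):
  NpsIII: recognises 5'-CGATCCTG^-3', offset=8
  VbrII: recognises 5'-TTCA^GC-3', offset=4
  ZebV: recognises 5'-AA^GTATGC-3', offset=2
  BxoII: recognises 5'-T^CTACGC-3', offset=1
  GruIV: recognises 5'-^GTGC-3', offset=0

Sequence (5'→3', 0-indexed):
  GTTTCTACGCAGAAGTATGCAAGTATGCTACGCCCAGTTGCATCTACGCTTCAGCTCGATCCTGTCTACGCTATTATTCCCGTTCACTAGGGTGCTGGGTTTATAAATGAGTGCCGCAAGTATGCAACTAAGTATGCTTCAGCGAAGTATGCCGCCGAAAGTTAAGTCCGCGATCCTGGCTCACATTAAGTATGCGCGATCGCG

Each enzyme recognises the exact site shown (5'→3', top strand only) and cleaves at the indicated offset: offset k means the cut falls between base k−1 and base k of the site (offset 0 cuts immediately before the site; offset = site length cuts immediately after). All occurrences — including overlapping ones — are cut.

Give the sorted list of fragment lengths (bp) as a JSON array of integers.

[1,5,8,9,10,10,10,11,11,12,19,19,21,26,32]

Site scan:
  NpsIII (CGATCCTG, off=8): starts [56, 170] → cuts [64, 178]
  VbrII (TTCAGC, off=4): starts [49, 137] → cuts [53, 141]
  ZebV (AAGTATGC, off=2): starts [12, 20, 117, 129, 144, 187] → cuts [14, 22, 119, 131, 146, 189]
  BxoII (TCTACGC, off=1): starts [3, 42, 64] → cuts [4, 43, 65]
  GruIV (GTGC, off=0): starts [91, 110] → cuts [91, 110]

All cut coordinates (distinct, sorted): [4, 14, 22, 43, 53, 64, 65, 91, 110, 119, 131, 141, 146, 178, 189]

Fragments:
  4→14: 10 bp
  14→22: 8 bp
  22→43: 21 bp
  43→53: 10 bp
  53→64: 11 bp
  64→65: 1 bp
  65→91: 26 bp
  91→110: 19 bp
  110→119: 9 bp
  119→131: 12 bp
  131→141: 10 bp
  141→146: 5 bp
  146→178: 32 bp
  178→189: 11 bp
  189→4 (wrap): 204-189+4 = 19 bp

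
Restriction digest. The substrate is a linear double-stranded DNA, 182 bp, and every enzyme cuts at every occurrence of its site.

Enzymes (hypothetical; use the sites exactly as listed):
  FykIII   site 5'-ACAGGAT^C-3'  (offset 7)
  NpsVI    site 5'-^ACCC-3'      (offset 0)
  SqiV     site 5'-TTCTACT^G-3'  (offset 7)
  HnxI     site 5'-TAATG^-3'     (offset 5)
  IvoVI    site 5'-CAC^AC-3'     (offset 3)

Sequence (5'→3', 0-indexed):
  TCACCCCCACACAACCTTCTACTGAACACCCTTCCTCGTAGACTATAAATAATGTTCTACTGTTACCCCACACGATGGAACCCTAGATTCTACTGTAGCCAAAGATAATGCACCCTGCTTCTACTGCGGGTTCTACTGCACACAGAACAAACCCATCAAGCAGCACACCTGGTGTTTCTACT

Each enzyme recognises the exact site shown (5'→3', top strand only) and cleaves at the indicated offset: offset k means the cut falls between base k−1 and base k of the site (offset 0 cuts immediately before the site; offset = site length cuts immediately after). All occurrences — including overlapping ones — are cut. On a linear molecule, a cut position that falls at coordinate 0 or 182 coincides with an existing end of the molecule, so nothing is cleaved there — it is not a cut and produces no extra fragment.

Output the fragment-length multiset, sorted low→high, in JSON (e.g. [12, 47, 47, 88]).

[1,2,3,4,4,7,7,8,8,9,12,13,14,15,16,16,16,27]

Scan for sites:
  FykIII (ACAGGATC, off=7): no sites
  NpsVI ACCC/0: at [2, 27, 64, 79, 111, 150] ⇒ [2, 27, 64, 79, 111, 150]
  SqiV TTCTACTG/7: at [16, 54, 87, 118, 130] ⇒ [23, 61, 94, 125, 137]
  HnxI TAATG/5: at [49, 105] ⇒ [54, 110]
  IvoVI CACAC/3: at [7, 68, 138, 163] ⇒ [10, 71, 141, 166]

Pooled cuts: [2, 10, 23, 27, 54, 61, 64, 71, 79, 94, 110, 111, 125, 137, 141, 150, 166]

Fragments:
  [0,2): 2 bp
  [2,10): 8 bp
  [10,23): 13 bp
  [23,27): 4 bp
  [27,54): 27 bp
  [54,61): 7 bp
  [61,64): 3 bp
  [64,71): 7 bp
  [71,79): 8 bp
  [79,94): 15 bp
  [94,110): 16 bp
  [110,111): 1 bp
  [111,125): 14 bp
  [125,137): 12 bp
  [137,141): 4 bp
  [141,150): 9 bp
  [150,166): 16 bp
  [166,182): 16 bp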